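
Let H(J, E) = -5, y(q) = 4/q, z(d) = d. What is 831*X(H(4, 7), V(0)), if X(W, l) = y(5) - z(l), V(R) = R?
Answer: 3324/5 ≈ 664.80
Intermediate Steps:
X(W, l) = ⅘ - l (X(W, l) = 4/5 - l = 4*(⅕) - l = ⅘ - l)
831*X(H(4, 7), V(0)) = 831*(⅘ - 1*0) = 831*(⅘ + 0) = 831*(⅘) = 3324/5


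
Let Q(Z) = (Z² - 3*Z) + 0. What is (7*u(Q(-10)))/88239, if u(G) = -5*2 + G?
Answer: 280/29413 ≈ 0.0095196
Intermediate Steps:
Q(Z) = Z² - 3*Z
u(G) = -10 + G
(7*u(Q(-10)))/88239 = (7*(-10 - 10*(-3 - 10)))/88239 = (7*(-10 - 10*(-13)))*(1/88239) = (7*(-10 + 130))*(1/88239) = (7*120)*(1/88239) = 840*(1/88239) = 280/29413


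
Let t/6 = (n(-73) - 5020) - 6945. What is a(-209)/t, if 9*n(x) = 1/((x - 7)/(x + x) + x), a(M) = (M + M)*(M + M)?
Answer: -693086427/284773019 ≈ -2.4338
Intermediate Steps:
a(M) = 4*M**2 (a(M) = (2*M)*(2*M) = 4*M**2)
n(x) = 1/(9*(x + (-7 + x)/(2*x))) (n(x) = 1/(9*((x - 7)/(x + x) + x)) = 1/(9*((-7 + x)/((2*x)) + x)) = 1/(9*((-7 + x)*(1/(2*x)) + x)) = 1/(9*((-7 + x)/(2*x) + x)) = 1/(9*(x + (-7 + x)/(2*x))))
t = -1139092076/15867 (t = 6*(((2/9)*(-73)/(-7 - 73 + 2*(-73)**2) - 5020) - 6945) = 6*(((2/9)*(-73)/(-7 - 73 + 2*5329) - 5020) - 6945) = 6*(((2/9)*(-73)/(-7 - 73 + 10658) - 5020) - 6945) = 6*(((2/9)*(-73)/10578 - 5020) - 6945) = 6*(((2/9)*(-73)*(1/10578) - 5020) - 6945) = 6*((-73/47601 - 5020) - 6945) = 6*(-238957093/47601 - 6945) = 6*(-569546038/47601) = -1139092076/15867 ≈ -71790.)
a(-209)/t = (4*(-209)**2)/(-1139092076/15867) = (4*43681)*(-15867/1139092076) = 174724*(-15867/1139092076) = -693086427/284773019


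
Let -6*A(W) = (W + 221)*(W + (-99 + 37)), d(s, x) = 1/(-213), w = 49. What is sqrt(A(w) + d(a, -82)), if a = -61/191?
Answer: 2*sqrt(6635163)/213 ≈ 24.187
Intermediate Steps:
a = -61/191 (a = -61*1/191 = -61/191 ≈ -0.31937)
d(s, x) = -1/213
A(W) = -(-62 + W)*(221 + W)/6 (A(W) = -(W + 221)*(W + (-99 + 37))/6 = -(221 + W)*(W - 62)/6 = -(221 + W)*(-62 + W)/6 = -(-62 + W)*(221 + W)/6)
sqrt(A(w) + d(a, -82)) = sqrt((6851/3 - 53/2*49 - 1/6*49**2) - 1/213) = sqrt((6851/3 - 2597/2 - 1/6*2401) - 1/213) = sqrt((6851/3 - 2597/2 - 2401/6) - 1/213) = sqrt(585 - 1/213) = sqrt(124604/213) = 2*sqrt(6635163)/213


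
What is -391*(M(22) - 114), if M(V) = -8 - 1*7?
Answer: 50439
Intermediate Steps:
M(V) = -15 (M(V) = -8 - 7 = -15)
-391*(M(22) - 114) = -391*(-15 - 114) = -391*(-129) = 50439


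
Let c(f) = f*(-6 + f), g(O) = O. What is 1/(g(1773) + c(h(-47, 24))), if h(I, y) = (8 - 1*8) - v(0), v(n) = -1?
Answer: 1/1768 ≈ 0.00056561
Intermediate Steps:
h(I, y) = 1 (h(I, y) = (8 - 1*8) - 1*(-1) = (8 - 8) + 1 = 0 + 1 = 1)
1/(g(1773) + c(h(-47, 24))) = 1/(1773 + 1*(-6 + 1)) = 1/(1773 + 1*(-5)) = 1/(1773 - 5) = 1/1768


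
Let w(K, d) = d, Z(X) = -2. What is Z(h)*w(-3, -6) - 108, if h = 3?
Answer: -96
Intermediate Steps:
Z(h)*w(-3, -6) - 108 = -2*(-6) - 108 = 12 - 108 = -96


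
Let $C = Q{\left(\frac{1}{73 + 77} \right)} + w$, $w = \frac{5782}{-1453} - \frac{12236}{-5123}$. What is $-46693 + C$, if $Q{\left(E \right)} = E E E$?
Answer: $- \frac{1173087270706931281}{25122551625000} \approx -46695.0$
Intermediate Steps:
$Q{\left(E \right)} = E^{3}$ ($Q{\left(E \right)} = E^{2} E = E^{3}$)
$w = - \frac{11842278}{7443719}$ ($w = 5782 \left(- \frac{1}{1453}\right) - - \frac{12236}{5123} = - \frac{5782}{1453} + \frac{12236}{5123} = - \frac{11842278}{7443719} \approx -1.5909$)
$C = - \frac{39967680806281}{25122551625000}$ ($C = \left(\frac{1}{73 + 77}\right)^{3} - \frac{11842278}{7443719} = \left(\frac{1}{150}\right)^{3} - \frac{11842278}{7443719} = \frac{1}{3375000} - \frac{11842278}{7443719} = - \frac{39967680806281}{25122551625000} \approx -1.5909$)
$-46693 + C = -46693 - \frac{39967680806281}{25122551625000} = - \frac{1173087270706931281}{25122551625000}$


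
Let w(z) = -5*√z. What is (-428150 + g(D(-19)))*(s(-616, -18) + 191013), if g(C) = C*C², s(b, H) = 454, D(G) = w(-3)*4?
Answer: -81976596050 + 4595208000*I*√3 ≈ -8.1977e+10 + 7.9591e+9*I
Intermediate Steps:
D(G) = -20*I*√3 (D(G) = -5*I*√3*4 = -20*I*√3)
g(C) = C³
(-428150 + g(D(-19)))*(s(-616, -18) + 191013) = (-428150 + (-20*I*√3)³)*(454 + 191013) = (-428150 + 24000*I*√3)*191467 = -81976596050 + 4595208000*I*√3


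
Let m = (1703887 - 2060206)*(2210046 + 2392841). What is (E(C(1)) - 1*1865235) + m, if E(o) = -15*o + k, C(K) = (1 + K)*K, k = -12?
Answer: -1640097958230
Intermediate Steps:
C(K) = K*(1 + K)
m = -1640096092953 (m = -356319*4602887 = -1640096092953)
E(o) = -12 - 15*o (E(o) = -15*o - 12 = -12 - 15*o)
(E(C(1)) - 1*1865235) + m = ((-12 - 15*(1 + 1)) - 1*1865235) - 1640096092953 = ((-12 - 15*2) - 1865235) - 1640096092953 = ((-12 - 30) - 1865235) - 1640096092953 = (-42 - 1865235) - 1640096092953 = -1865277 - 1640096092953 = -1640097958230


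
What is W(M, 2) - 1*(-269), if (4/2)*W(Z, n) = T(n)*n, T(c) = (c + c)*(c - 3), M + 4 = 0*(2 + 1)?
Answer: 265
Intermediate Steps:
M = -4 (M = -4 + 0*(2 + 1) = -4 + 0*3 = -4 + 0 = -4)
T(c) = 2*c*(-3 + c) (T(c) = (2*c)*(-3 + c) = 2*c*(-3 + c))
W(Z, n) = n²*(-3 + n) (W(Z, n) = ((2*n*(-3 + n))*n)/2 = (2*n²*(-3 + n))/2 = n²*(-3 + n))
W(M, 2) - 1*(-269) = 2²*(-3 + 2) - 1*(-269) = 4*(-1) + 269 = -4 + 269 = 265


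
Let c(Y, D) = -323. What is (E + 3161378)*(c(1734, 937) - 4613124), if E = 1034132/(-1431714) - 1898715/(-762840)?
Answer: -13614637192597983846181/933477528 ≈ -1.4585e+13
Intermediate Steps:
E = 1649179139/933477528 (E = 1034132*(-1/1431714) - 1898715*(-1/762840) = -517066/715857 + 9737/3912 = 1649179139/933477528 ≈ 1.7667)
(E + 3161378)*(c(1734, 937) - 4613124) = (1649179139/933477528 + 3161378)*(-323 - 4613124) = (2951076969692723/933477528)*(-4613447) = -13614637192597983846181/933477528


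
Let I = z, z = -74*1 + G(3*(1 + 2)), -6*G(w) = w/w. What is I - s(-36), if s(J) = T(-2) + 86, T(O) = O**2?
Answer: -985/6 ≈ -164.17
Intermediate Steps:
G(w) = -1/6 (G(w) = -w/(6*w) = -1/6*1 = -1/6)
s(J) = 90 (s(J) = (-2)**2 + 86 = 4 + 86 = 90)
z = -445/6 (z = -74*1 - 1/6 = -74 - 1/6 = -445/6 ≈ -74.167)
I = -445/6 ≈ -74.167
I - s(-36) = -445/6 - 1*90 = -445/6 - 90 = -985/6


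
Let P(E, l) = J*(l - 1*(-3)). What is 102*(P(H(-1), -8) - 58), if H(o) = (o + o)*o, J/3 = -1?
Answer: -4386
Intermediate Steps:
J = -3 (J = 3*(-1) = -3)
H(o) = 2*o² (H(o) = (2*o)*o = 2*o²)
P(E, l) = -9 - 3*l (P(E, l) = -3*(l - 1*(-3)) = -3*(l + 3) = -3*(3 + l) = -9 - 3*l)
102*(P(H(-1), -8) - 58) = 102*((-9 - 3*(-8)) - 58) = 102*((-9 + 24) - 58) = 102*(15 - 58) = 102*(-43) = -4386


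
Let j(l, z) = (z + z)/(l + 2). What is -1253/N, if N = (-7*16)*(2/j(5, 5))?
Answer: 895/112 ≈ 7.9911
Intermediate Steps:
j(l, z) = 2*z/(2 + l) (j(l, z) = (2*z)/(2 + l) = 2*z/(2 + l))
N = -784/5 (N = (-7*16)*(2/((2*5/(2 + 5)))) = -224/(2*5/7) = -224/(2*5*(1/7)) = -224/10/7 = -224*7/10 = -112*7/5 = -784/5 ≈ -156.80)
-1253/N = -1253/(-784/5) = -1253*(-5/784) = 895/112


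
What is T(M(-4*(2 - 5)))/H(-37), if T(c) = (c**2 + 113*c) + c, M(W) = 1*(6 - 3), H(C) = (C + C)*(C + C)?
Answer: 351/5476 ≈ 0.064098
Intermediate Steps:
H(C) = 4*C**2 (H(C) = (2*C)*(2*C) = 4*C**2)
M(W) = 3 (M(W) = 1*3 = 3)
T(c) = c**2 + 114*c
T(M(-4*(2 - 5)))/H(-37) = (3*(114 + 3))/((4*(-37)**2)) = (3*117)/((4*1369)) = 351/5476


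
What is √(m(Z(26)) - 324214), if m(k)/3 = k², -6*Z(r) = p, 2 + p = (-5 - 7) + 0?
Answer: I*√2917779/3 ≈ 569.38*I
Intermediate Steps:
p = -14 (p = -2 + ((-5 - 7) + 0) = -2 + (-12 + 0) = -2 - 12 = -14)
Z(r) = 7/3 (Z(r) = -⅙*(-14) = 7/3)
m(k) = 3*k²
√(m(Z(26)) - 324214) = √(3*(7/3)² - 324214) = √(3*(49/9) - 324214) = √(49/3 - 324214) = √(-972593/3) = I*√2917779/3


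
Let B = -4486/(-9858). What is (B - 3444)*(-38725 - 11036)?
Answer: 281535015771/1643 ≈ 1.7135e+8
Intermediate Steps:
B = 2243/4929 (B = -4486*(-1/9858) = 2243/4929 ≈ 0.45506)
(B - 3444)*(-38725 - 11036) = (2243/4929 - 3444)*(-38725 - 11036) = -16973233/4929*(-49761) = 281535015771/1643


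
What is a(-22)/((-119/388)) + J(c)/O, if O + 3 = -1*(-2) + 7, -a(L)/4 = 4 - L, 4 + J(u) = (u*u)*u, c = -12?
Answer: 18002/357 ≈ 50.426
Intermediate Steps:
J(u) = -4 + u³ (J(u) = -4 + (u*u)*u = -4 + u²*u = -4 + u³)
a(L) = -16 + 4*L (a(L) = -4*(4 - L) = -16 + 4*L)
O = 6 (O = -3 + (-1*(-2) + 7) = -3 + (2 + 7) = -3 + 9 = 6)
a(-22)/((-119/388)) + J(c)/O = (-16 + 4*(-22))/((-119/388)) + (-4 + (-12)³)/6 = (-16 - 88)/((-119*1/388)) + (-4 - 1728)*(⅙) = -104/(-119/388) - 1732*⅙ = -104*(-388/119) - 866/3 = 40352/119 - 866/3 = 18002/357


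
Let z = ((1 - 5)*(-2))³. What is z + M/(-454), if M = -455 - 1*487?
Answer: 116695/227 ≈ 514.08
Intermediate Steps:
M = -942 (M = -455 - 487 = -942)
z = 512 (z = (-4*(-2))³ = 8³ = 512)
z + M/(-454) = 512 - 942/(-454) = 512 - 942*(-1/454) = 512 + 471/227 = 116695/227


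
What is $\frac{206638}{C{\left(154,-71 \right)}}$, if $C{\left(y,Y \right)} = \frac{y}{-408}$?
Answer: $- \frac{42154152}{77} \approx -5.4746 \cdot 10^{5}$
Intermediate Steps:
$C{\left(y,Y \right)} = - \frac{y}{408}$ ($C{\left(y,Y \right)} = y \left(- \frac{1}{408}\right) = - \frac{y}{408}$)
$\frac{206638}{C{\left(154,-71 \right)}} = \frac{206638}{\left(- \frac{1}{408}\right) 154} = \frac{206638}{- \frac{77}{204}} = 206638 \left(- \frac{204}{77}\right) = - \frac{42154152}{77}$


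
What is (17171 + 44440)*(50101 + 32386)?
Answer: 5082106557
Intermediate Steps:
(17171 + 44440)*(50101 + 32386) = 61611*82487 = 5082106557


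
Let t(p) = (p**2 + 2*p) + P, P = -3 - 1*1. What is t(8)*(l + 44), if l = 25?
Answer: 5244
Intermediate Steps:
P = -4 (P = -3 - 1 = -4)
t(p) = -4 + p**2 + 2*p (t(p) = (p**2 + 2*p) - 4 = -4 + p**2 + 2*p)
t(8)*(l + 44) = (-4 + 8**2 + 2*8)*(25 + 44) = (-4 + 64 + 16)*69 = 76*69 = 5244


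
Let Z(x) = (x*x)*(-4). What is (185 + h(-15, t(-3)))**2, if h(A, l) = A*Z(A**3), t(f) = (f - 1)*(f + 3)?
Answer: 467087069278159225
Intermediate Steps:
t(f) = (-1 + f)*(3 + f)
Z(x) = -4*x**2 (Z(x) = x**2*(-4) = -4*x**2)
h(A, l) = -4*A**7 (h(A, l) = A*(-4*A**6) = -4*A**7)
(185 + h(-15, t(-3)))**2 = (185 - 4*(-15)**7)**2 = (185 - 4*(-170859375))**2 = (185 + 683437500)**2 = 683437685**2 = 467087069278159225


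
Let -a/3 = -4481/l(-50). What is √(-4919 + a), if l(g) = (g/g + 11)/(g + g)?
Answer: 4*I*√7309 ≈ 341.97*I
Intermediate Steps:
l(g) = 6/g (l(g) = (1 + 11)/((2*g)) = 12*(1/(2*g)) = 6/g)
a = -112025 (a = -(-13443)/(6/(-50)) = -(-13443)/(6*(-1/50)) = -(-13443)/(-3/25) = -(-13443)*(-25)/3 = -3*112025/3 = -112025)
√(-4919 + a) = √(-4919 - 112025) = √(-116944) = 4*I*√7309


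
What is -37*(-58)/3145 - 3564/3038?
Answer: -63368/129115 ≈ -0.49079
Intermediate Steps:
-37*(-58)/3145 - 3564/3038 = 2146*(1/3145) - 3564*1/3038 = 58/85 - 1782/1519 = -63368/129115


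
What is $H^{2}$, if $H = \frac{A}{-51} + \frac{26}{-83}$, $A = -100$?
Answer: $\frac{48636676}{17918289} \approx 2.7144$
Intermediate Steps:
$H = \frac{6974}{4233}$ ($H = - \frac{100}{-51} + \frac{26}{-83} = \left(-100\right) \left(- \frac{1}{51}\right) + 26 \left(- \frac{1}{83}\right) = \frac{100}{51} - \frac{26}{83} = \frac{6974}{4233} \approx 1.6475$)
$H^{2} = \left(\frac{6974}{4233}\right)^{2} = \frac{48636676}{17918289}$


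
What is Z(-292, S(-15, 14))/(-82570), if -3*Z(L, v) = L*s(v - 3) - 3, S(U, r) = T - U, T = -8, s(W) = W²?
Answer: -935/49542 ≈ -0.018873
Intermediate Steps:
S(U, r) = -8 - U
Z(L, v) = 1 - L*(-3 + v)²/3 (Z(L, v) = -(L*(v - 3)² - 3)/3 = -(L*(-3 + v)² - 3)/3 = -(-3 + L*(-3 + v)²)/3 = 1 - L*(-3 + v)²/3)
Z(-292, S(-15, 14))/(-82570) = (1 - ⅓*(-292)*(-3 + (-8 - 1*(-15)))²)/(-82570) = (1 - ⅓*(-292)*(-3 + (-8 + 15))²)*(-1/82570) = (1 - ⅓*(-292)*(-3 + 7)²)*(-1/82570) = (1 - ⅓*(-292)*4²)*(-1/82570) = (1 - ⅓*(-292)*16)*(-1/82570) = (1 + 4672/3)*(-1/82570) = (4675/3)*(-1/82570) = -935/49542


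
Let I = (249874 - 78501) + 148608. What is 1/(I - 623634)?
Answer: -1/303653 ≈ -3.2932e-6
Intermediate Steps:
I = 319981 (I = 171373 + 148608 = 319981)
1/(I - 623634) = 1/(319981 - 623634) = 1/(-303653) = -1/303653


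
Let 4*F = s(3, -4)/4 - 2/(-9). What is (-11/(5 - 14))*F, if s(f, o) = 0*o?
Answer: 11/162 ≈ 0.067901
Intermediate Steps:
s(f, o) = 0
F = 1/18 (F = (0/4 - 2/(-9))/4 = (0*(¼) - 2*(-⅑))/4 = (0 + 2/9)/4 = (¼)*(2/9) = 1/18 ≈ 0.055556)
(-11/(5 - 14))*F = -11/(5 - 14)*(1/18) = -11/(-9)*(1/18) = -11*(-⅑)*(1/18) = (11/9)*(1/18) = 11/162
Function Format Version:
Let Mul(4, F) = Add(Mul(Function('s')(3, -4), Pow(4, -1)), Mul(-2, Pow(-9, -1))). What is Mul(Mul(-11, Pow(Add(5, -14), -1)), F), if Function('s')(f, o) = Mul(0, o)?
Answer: Rational(11, 162) ≈ 0.067901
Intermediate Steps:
Function('s')(f, o) = 0
F = Rational(1, 18) (F = Mul(Rational(1, 4), Add(Mul(0, Pow(4, -1)), Mul(-2, Pow(-9, -1)))) = Mul(Rational(1, 4), Add(Mul(0, Rational(1, 4)), Mul(-2, Rational(-1, 9)))) = Mul(Rational(1, 4), Add(0, Rational(2, 9))) = Mul(Rational(1, 4), Rational(2, 9)) = Rational(1, 18) ≈ 0.055556)
Mul(Mul(-11, Pow(Add(5, -14), -1)), F) = Mul(Mul(-11, Pow(Add(5, -14), -1)), Rational(1, 18)) = Mul(Mul(-11, Pow(-9, -1)), Rational(1, 18)) = Mul(Mul(-11, Rational(-1, 9)), Rational(1, 18)) = Mul(Rational(11, 9), Rational(1, 18)) = Rational(11, 162)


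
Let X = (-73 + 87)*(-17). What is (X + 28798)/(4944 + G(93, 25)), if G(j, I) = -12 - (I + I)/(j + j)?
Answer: 2656080/458651 ≈ 5.7911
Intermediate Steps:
X = -238 (X = 14*(-17) = -238)
G(j, I) = -12 - I/j (G(j, I) = -12 - 2*I/(2*j) = -12 - 2*I*1/(2*j) = -12 - I/j)
(X + 28798)/(4944 + G(93, 25)) = (-238 + 28798)/(4944 + (-12 - 1*25/93)) = 28560/(4944 + (-12 - 1*25*1/93)) = 28560/(4944 + (-12 - 25/93)) = 28560/(4944 - 1141/93) = 28560/(458651/93) = 28560*(93/458651) = 2656080/458651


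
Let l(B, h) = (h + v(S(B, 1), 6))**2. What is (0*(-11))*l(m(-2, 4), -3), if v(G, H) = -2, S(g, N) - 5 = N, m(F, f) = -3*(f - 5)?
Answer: 0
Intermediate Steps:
m(F, f) = 15 - 3*f (m(F, f) = -3*(-5 + f) = 15 - 3*f)
S(g, N) = 5 + N
l(B, h) = (-2 + h)**2 (l(B, h) = (h - 2)**2 = (-2 + h)**2)
(0*(-11))*l(m(-2, 4), -3) = (0*(-11))*(-2 - 3)**2 = 0*(-5)**2 = 0*25 = 0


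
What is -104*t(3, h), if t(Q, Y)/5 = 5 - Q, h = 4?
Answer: -1040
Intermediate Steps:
t(Q, Y) = 25 - 5*Q (t(Q, Y) = 5*(5 - Q) = 25 - 5*Q)
-104*t(3, h) = -104*(25 - 5*3) = -104*(25 - 15) = -104*10 = -1040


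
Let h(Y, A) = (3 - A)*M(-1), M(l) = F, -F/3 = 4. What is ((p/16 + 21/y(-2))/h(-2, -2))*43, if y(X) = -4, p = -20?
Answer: 559/120 ≈ 4.6583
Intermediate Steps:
F = -12 (F = -3*4 = -12)
M(l) = -12
h(Y, A) = -36 + 12*A (h(Y, A) = (3 - A)*(-12) = -36 + 12*A)
((p/16 + 21/y(-2))/h(-2, -2))*43 = ((-20/16 + 21/(-4))/(-36 + 12*(-2)))*43 = ((-20*1/16 + 21*(-¼))/(-36 - 24))*43 = ((-5/4 - 21/4)/(-60))*43 = -1/60*(-13/2)*43 = (13/120)*43 = 559/120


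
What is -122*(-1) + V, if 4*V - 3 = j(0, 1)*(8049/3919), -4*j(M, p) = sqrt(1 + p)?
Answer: 491/4 - 8049*sqrt(2)/62704 ≈ 122.57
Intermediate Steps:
j(M, p) = -sqrt(1 + p)/4
V = 3/4 - 8049*sqrt(2)/62704 (V = 3/4 + ((-sqrt(1 + 1)/4)*(8049/3919))/4 = 3/4 + ((-sqrt(2)/4)*(8049*(1/3919)))/4 = 3/4 + (-sqrt(2)/4*(8049/3919))/4 = 3/4 + (-8049*sqrt(2)/15676)/4 = 3/4 - 8049*sqrt(2)/62704 ≈ 0.56846)
-122*(-1) + V = -122*(-1) + (3/4 - 8049*sqrt(2)/62704) = 122 + (3/4 - 8049*sqrt(2)/62704) = 491/4 - 8049*sqrt(2)/62704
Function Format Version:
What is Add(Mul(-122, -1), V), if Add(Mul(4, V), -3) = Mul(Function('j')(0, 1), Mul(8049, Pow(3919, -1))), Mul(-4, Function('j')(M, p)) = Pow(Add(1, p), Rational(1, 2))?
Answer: Add(Rational(491, 4), Mul(Rational(-8049, 62704), Pow(2, Rational(1, 2)))) ≈ 122.57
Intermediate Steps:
Function('j')(M, p) = Mul(Rational(-1, 4), Pow(Add(1, p), Rational(1, 2)))
V = Add(Rational(3, 4), Mul(Rational(-8049, 62704), Pow(2, Rational(1, 2)))) (V = Add(Rational(3, 4), Mul(Rational(1, 4), Mul(Mul(Rational(-1, 4), Pow(Add(1, 1), Rational(1, 2))), Mul(8049, Pow(3919, -1))))) = Add(Rational(3, 4), Mul(Rational(1, 4), Mul(Mul(Rational(-1, 4), Pow(2, Rational(1, 2))), Mul(8049, Rational(1, 3919))))) = Add(Rational(3, 4), Mul(Rational(1, 4), Mul(Mul(Rational(-1, 4), Pow(2, Rational(1, 2))), Rational(8049, 3919)))) = Add(Rational(3, 4), Mul(Rational(1, 4), Mul(Rational(-8049, 15676), Pow(2, Rational(1, 2))))) = Add(Rational(3, 4), Mul(Rational(-8049, 62704), Pow(2, Rational(1, 2)))) ≈ 0.56846)
Add(Mul(-122, -1), V) = Add(Mul(-122, -1), Add(Rational(3, 4), Mul(Rational(-8049, 62704), Pow(2, Rational(1, 2))))) = Add(122, Add(Rational(3, 4), Mul(Rational(-8049, 62704), Pow(2, Rational(1, 2))))) = Add(Rational(491, 4), Mul(Rational(-8049, 62704), Pow(2, Rational(1, 2))))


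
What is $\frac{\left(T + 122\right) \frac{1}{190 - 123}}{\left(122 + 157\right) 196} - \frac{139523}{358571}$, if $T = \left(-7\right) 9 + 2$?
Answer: $- \frac{511166401213}{1313742469788} \approx -0.38909$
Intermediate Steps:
$T = -61$ ($T = -63 + 2 = -61$)
$\frac{\left(T + 122\right) \frac{1}{190 - 123}}{\left(122 + 157\right) 196} - \frac{139523}{358571} = \frac{\left(-61 + 122\right) \frac{1}{190 - 123}}{\left(122 + 157\right) 196} - \frac{139523}{358571} = \frac{61 \cdot \frac{1}{67}}{279 \cdot 196} - \frac{139523}{358571} = \frac{61 \cdot \frac{1}{67}}{54684} - \frac{139523}{358571} = \frac{61}{67} \cdot \frac{1}{54684} - \frac{139523}{358571} = \frac{61}{3663828} - \frac{139523}{358571} = - \frac{511166401213}{1313742469788}$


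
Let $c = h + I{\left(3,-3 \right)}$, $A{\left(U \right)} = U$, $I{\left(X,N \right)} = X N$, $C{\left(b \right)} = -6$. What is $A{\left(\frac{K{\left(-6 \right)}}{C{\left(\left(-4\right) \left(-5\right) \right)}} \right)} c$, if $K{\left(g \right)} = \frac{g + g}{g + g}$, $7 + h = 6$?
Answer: $\frac{5}{3} \approx 1.6667$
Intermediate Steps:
$h = -1$ ($h = -7 + 6 = -1$)
$K{\left(g \right)} = 1$ ($K{\left(g \right)} = \frac{2 g}{2 g} = 2 g \frac{1}{2 g} = 1$)
$I{\left(X,N \right)} = N X$
$c = -10$ ($c = -1 - 9 = -10$)
$A{\left(\frac{K{\left(-6 \right)}}{C{\left(\left(-4\right) \left(-5\right) \right)}} \right)} c = 1 \frac{1}{-6} \left(-10\right) = 1 \left(- \frac{1}{6}\right) \left(-10\right) = \left(- \frac{1}{6}\right) \left(-10\right) = \frac{5}{3}$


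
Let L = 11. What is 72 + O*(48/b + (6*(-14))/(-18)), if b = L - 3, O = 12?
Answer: 200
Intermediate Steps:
b = 8 (b = 11 - 3 = 8)
72 + O*(48/b + (6*(-14))/(-18)) = 72 + 12*(48/8 + (6*(-14))/(-18)) = 72 + 12*(48*(1/8) - 84*(-1/18)) = 72 + 12*(6 + 14/3) = 72 + 12*(32/3) = 72 + 128 = 200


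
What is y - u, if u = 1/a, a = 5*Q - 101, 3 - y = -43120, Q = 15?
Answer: 1121199/26 ≈ 43123.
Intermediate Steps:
y = 43123 (y = 3 - 1*(-43120) = 3 + 43120 = 43123)
a = -26 (a = 5*15 - 101 = 75 - 101 = -26)
u = -1/26 (u = 1/(-26) = -1/26 ≈ -0.038462)
y - u = 43123 - 1*(-1/26) = 43123 + 1/26 = 1121199/26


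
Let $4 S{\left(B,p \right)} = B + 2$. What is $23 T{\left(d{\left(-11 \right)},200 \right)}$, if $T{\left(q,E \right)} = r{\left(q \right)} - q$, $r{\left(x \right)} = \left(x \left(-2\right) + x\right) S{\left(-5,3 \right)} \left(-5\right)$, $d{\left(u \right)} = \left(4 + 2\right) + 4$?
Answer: $- \frac{2185}{2} \approx -1092.5$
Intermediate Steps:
$S{\left(B,p \right)} = \frac{1}{2} + \frac{B}{4}$ ($S{\left(B,p \right)} = \frac{B + 2}{4} = \frac{2 + B}{4} = \frac{1}{2} + \frac{B}{4}$)
$d{\left(u \right)} = 10$ ($d{\left(u \right)} = 6 + 4 = 10$)
$r{\left(x \right)} = - \frac{15 x}{4}$ ($r{\left(x \right)} = \left(x \left(-2\right) + x\right) \left(\frac{1}{2} + \frac{1}{4} \left(-5\right)\right) \left(-5\right) = \left(- 2 x + x\right) \left(\frac{1}{2} - \frac{5}{4}\right) \left(-5\right) = - x \left(- \frac{3}{4}\right) \left(-5\right) = \frac{3 x}{4} \left(-5\right) = - \frac{15 x}{4}$)
$T{\left(q,E \right)} = - \frac{19 q}{4}$ ($T{\left(q,E \right)} = - \frac{15 q}{4} - q = - \frac{19 q}{4}$)
$23 T{\left(d{\left(-11 \right)},200 \right)} = 23 \left(\left(- \frac{19}{4}\right) 10\right) = 23 \left(- \frac{95}{2}\right) = - \frac{2185}{2}$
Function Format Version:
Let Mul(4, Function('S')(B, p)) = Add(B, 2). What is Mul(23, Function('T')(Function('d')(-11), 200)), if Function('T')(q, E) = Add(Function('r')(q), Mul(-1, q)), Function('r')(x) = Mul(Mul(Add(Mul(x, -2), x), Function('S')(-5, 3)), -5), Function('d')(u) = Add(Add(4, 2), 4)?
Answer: Rational(-2185, 2) ≈ -1092.5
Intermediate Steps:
Function('S')(B, p) = Add(Rational(1, 2), Mul(Rational(1, 4), B)) (Function('S')(B, p) = Mul(Rational(1, 4), Add(B, 2)) = Mul(Rational(1, 4), Add(2, B)) = Add(Rational(1, 2), Mul(Rational(1, 4), B)))
Function('d')(u) = 10 (Function('d')(u) = Add(6, 4) = 10)
Function('r')(x) = Mul(Rational(-15, 4), x) (Function('r')(x) = Mul(Mul(Add(Mul(x, -2), x), Add(Rational(1, 2), Mul(Rational(1, 4), -5))), -5) = Mul(Mul(Add(Mul(-2, x), x), Add(Rational(1, 2), Rational(-5, 4))), -5) = Mul(Mul(Mul(-1, x), Rational(-3, 4)), -5) = Mul(Mul(Rational(3, 4), x), -5) = Mul(Rational(-15, 4), x))
Function('T')(q, E) = Mul(Rational(-19, 4), q) (Function('T')(q, E) = Add(Mul(Rational(-15, 4), q), Mul(-1, q)) = Mul(Rational(-19, 4), q))
Mul(23, Function('T')(Function('d')(-11), 200)) = Mul(23, Mul(Rational(-19, 4), 10)) = Mul(23, Rational(-95, 2)) = Rational(-2185, 2)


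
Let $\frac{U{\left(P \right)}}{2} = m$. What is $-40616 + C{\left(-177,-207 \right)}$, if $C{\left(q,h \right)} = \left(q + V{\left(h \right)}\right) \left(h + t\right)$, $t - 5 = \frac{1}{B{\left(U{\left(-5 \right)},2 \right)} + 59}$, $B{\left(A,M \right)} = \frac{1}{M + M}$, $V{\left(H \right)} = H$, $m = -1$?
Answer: $\frac{2918696}{79} \approx 36946.0$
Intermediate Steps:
$U{\left(P \right)} = -2$ ($U{\left(P \right)} = 2 \left(-1\right) = -2$)
$B{\left(A,M \right)} = \frac{1}{2 M}$
$t = \frac{1189}{237}$ ($t = 5 + \frac{1}{\frac{1}{2 \cdot 2} + 59} = 5 + \frac{1}{\frac{1}{2} \cdot \frac{1}{2} + 59} = 5 + \frac{1}{\frac{1}{4} + 59} = 5 + \frac{1}{\frac{237}{4}} = 5 + \frac{4}{237} = \frac{1189}{237} \approx 5.0169$)
$C{\left(q,h \right)} = \left(\frac{1189}{237} + h\right) \left(h + q\right)$ ($C{\left(q,h \right)} = \left(q + h\right) \left(h + \frac{1189}{237}\right) = \left(h + q\right) \left(\frac{1189}{237} + h\right) = \left(\frac{1189}{237} + h\right) \left(h + q\right)$)
$-40616 + C{\left(-177,-207 \right)} = -40616 + \left(\left(-207\right)^{2} + \frac{1189}{237} \left(-207\right) + \frac{1189}{237} \left(-177\right) - -36639\right) = -40616 + \left(42849 - \frac{82041}{79} - \frac{70151}{79} + 36639\right) = -40616 + \frac{6127360}{79} = \frac{2918696}{79}$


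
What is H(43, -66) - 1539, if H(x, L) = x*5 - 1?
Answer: -1325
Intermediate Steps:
H(x, L) = -1 + 5*x (H(x, L) = 5*x - 1 = -1 + 5*x)
H(43, -66) - 1539 = (-1 + 5*43) - 1539 = (-1 + 215) - 1539 = 214 - 1539 = -1325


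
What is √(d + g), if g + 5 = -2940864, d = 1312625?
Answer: 6*I*√45229 ≈ 1276.0*I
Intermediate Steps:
g = -2940869 (g = -5 - 2940864 = -2940869)
√(d + g) = √(1312625 - 2940869) = √(-1628244) = 6*I*√45229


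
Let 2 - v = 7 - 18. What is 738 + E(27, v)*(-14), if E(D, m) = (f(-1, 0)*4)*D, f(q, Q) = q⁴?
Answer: -774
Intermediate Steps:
v = 13 (v = 2 - (7 - 18) = 2 - 1*(-11) = 2 + 11 = 13)
E(D, m) = 4*D (E(D, m) = ((-1)⁴*4)*D = (1*4)*D = 4*D)
738 + E(27, v)*(-14) = 738 + (4*27)*(-14) = 738 + 108*(-14) = 738 - 1512 = -774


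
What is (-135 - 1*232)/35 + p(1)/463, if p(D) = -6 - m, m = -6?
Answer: -367/35 ≈ -10.486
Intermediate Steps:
p(D) = 0 (p(D) = -6 - 1*(-6) = -6 + 6 = 0)
(-135 - 1*232)/35 + p(1)/463 = (-135 - 1*232)/35 + 0/463 = (-135 - 232)*(1/35) + 0*(1/463) = -367*1/35 + 0 = -367/35 + 0 = -367/35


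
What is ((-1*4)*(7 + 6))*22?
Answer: -1144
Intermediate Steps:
((-1*4)*(7 + 6))*22 = -4*13*22 = -52*22 = -1144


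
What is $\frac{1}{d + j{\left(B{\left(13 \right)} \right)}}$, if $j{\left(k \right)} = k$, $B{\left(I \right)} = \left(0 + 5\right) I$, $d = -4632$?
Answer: $- \frac{1}{4567} \approx -0.00021896$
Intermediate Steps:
$B{\left(I \right)} = 5 I$
$\frac{1}{d + j{\left(B{\left(13 \right)} \right)}} = \frac{1}{-4632 + 5 \cdot 13} = \frac{1}{-4632 + 65} = \frac{1}{-4567} = - \frac{1}{4567}$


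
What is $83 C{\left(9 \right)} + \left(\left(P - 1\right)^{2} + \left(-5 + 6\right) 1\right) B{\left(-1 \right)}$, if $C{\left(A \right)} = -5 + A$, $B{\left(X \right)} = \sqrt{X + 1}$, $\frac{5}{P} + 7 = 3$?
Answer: $332$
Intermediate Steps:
$P = - \frac{5}{4}$ ($P = \frac{5}{-7 + 3} = \frac{5}{-4} = 5 \left(- \frac{1}{4}\right) = - \frac{5}{4} \approx -1.25$)
$B{\left(X \right)} = \sqrt{1 + X}$
$83 C{\left(9 \right)} + \left(\left(P - 1\right)^{2} + \left(-5 + 6\right) 1\right) B{\left(-1 \right)} = 83 \left(-5 + 9\right) + \left(\left(- \frac{5}{4} - 1\right)^{2} + \left(-5 + 6\right) 1\right) \sqrt{1 - 1} = 83 \cdot 4 + \left(\left(- \frac{9}{4}\right)^{2} + 1 \cdot 1\right) \sqrt{0} = 332 + \left(\frac{81}{16} + 1\right) 0 = 332 + \frac{97}{16} \cdot 0 = 332 + 0 = 332$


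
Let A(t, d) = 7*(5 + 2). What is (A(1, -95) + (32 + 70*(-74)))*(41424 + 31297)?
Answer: -370804379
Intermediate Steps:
A(t, d) = 49 (A(t, d) = 7*7 = 49)
(A(1, -95) + (32 + 70*(-74)))*(41424 + 31297) = (49 + (32 + 70*(-74)))*(41424 + 31297) = (49 + (32 - 5180))*72721 = (49 - 5148)*72721 = -5099*72721 = -370804379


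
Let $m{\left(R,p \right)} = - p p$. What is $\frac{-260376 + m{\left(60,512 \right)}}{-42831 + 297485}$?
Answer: $- \frac{261260}{127327} \approx -2.0519$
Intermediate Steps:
$m{\left(R,p \right)} = - p^{2}$
$\frac{-260376 + m{\left(60,512 \right)}}{-42831 + 297485} = \frac{-260376 - 512^{2}}{-42831 + 297485} = \frac{-260376 - 262144}{254654} = \left(-260376 - 262144\right) \frac{1}{254654} = \left(-522520\right) \frac{1}{254654} = - \frac{261260}{127327}$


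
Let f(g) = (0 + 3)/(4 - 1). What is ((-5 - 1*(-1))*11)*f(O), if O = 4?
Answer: -44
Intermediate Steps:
f(g) = 1 (f(g) = 3/3 = 3*(1/3) = 1)
((-5 - 1*(-1))*11)*f(O) = ((-5 - 1*(-1))*11)*1 = ((-5 + 1)*11)*1 = -4*11*1 = -44*1 = -44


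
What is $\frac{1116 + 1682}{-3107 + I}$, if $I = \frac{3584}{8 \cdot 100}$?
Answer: $- \frac{69950}{77563} \approx -0.90185$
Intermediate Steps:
$I = \frac{112}{25}$ ($I = \frac{3584}{800} = 3584 \cdot \frac{1}{800} = \frac{112}{25} \approx 4.48$)
$\frac{1116 + 1682}{-3107 + I} = \frac{1116 + 1682}{-3107 + \frac{112}{25}} = \frac{2798}{- \frac{77563}{25}} = 2798 \left(- \frac{25}{77563}\right) = - \frac{69950}{77563}$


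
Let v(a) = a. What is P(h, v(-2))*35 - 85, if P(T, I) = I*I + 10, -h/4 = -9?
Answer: 405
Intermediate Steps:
h = 36 (h = -4*(-9) = 36)
P(T, I) = 10 + I**2 (P(T, I) = I**2 + 10 = 10 + I**2)
P(h, v(-2))*35 - 85 = (10 + (-2)**2)*35 - 85 = (10 + 4)*35 - 85 = 14*35 - 85 = 490 - 85 = 405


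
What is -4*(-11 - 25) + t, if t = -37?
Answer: 107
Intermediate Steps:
-4*(-11 - 25) + t = -4*(-11 - 25) - 37 = -4*(-36) - 37 = 144 - 37 = 107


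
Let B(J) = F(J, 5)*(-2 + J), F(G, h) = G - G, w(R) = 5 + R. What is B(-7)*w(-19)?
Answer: 0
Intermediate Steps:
F(G, h) = 0
B(J) = 0 (B(J) = 0*(-2 + J) = 0)
B(-7)*w(-19) = 0*(5 - 19) = 0*(-14) = 0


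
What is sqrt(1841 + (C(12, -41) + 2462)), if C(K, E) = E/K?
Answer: sqrt(154785)/6 ≈ 65.571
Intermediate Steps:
sqrt(1841 + (C(12, -41) + 2462)) = sqrt(1841 + (-41/12 + 2462)) = sqrt(1841 + 29503/12) = sqrt(51595/12) = sqrt(154785)/6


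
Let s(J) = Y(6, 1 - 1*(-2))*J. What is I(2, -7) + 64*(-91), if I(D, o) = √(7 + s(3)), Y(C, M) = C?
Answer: -5819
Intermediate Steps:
s(J) = 6*J
I(D, o) = 5 (I(D, o) = √(7 + 6*3) = √(7 + 18) = √25 = 5)
I(2, -7) + 64*(-91) = 5 + 64*(-91) = 5 - 5824 = -5819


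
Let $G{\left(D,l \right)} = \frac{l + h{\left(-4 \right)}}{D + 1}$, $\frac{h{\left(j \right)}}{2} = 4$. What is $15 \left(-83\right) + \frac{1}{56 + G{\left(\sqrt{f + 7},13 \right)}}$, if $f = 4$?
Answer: $- \frac{65984}{53} - \frac{3 \sqrt{11}}{4081} \approx -1245.0$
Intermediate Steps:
$h{\left(j \right)} = 8$ ($h{\left(j \right)} = 2 \cdot 4 = 8$)
$G{\left(D,l \right)} = \frac{8 + l}{1 + D}$ ($G{\left(D,l \right)} = \frac{l + 8}{D + 1} = \frac{8 + l}{1 + D}$)
$15 \left(-83\right) + \frac{1}{56 + G{\left(\sqrt{f + 7},13 \right)}} = 15 \left(-83\right) + \frac{1}{56 + \frac{8 + 13}{1 + \sqrt{4 + 7}}} = -1245 + \frac{1}{56 + \frac{1}{1 + \sqrt{11}} \cdot 21} = -1245 + \frac{1}{56 + \frac{21}{1 + \sqrt{11}}}$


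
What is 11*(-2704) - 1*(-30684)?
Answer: 940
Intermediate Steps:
11*(-2704) - 1*(-30684) = -29744 + 30684 = 940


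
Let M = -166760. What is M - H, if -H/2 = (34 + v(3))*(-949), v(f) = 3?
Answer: -236986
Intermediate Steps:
H = 70226 (H = -2*(34 + 3)*(-949) = -74*(-949) = -2*(-35113) = 70226)
M - H = -166760 - 1*70226 = -166760 - 70226 = -236986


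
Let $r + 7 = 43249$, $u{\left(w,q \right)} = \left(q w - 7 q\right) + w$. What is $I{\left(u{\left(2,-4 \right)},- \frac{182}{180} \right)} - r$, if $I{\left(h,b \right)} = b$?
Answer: $- \frac{3891871}{90} \approx -43243.0$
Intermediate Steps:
$u{\left(w,q \right)} = w - 7 q + q w$ ($u{\left(w,q \right)} = \left(- 7 q + q w\right) + w = w - 7 q + q w$)
$r = 43242$ ($r = -7 + 43249 = 43242$)
$I{\left(u{\left(2,-4 \right)},- \frac{182}{180} \right)} - r = - \frac{182}{180} - 43242 = \left(-182\right) \frac{1}{180} - 43242 = - \frac{91}{90} - 43242 = - \frac{3891871}{90}$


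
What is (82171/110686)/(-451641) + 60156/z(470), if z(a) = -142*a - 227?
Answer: -3007224138678613/3347702812563042 ≈ -0.89829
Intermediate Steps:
z(a) = -227 - 142*a
(82171/110686)/(-451641) + 60156/z(470) = (82171/110686)/(-451641) + 60156/(-227 - 142*470) = (82171*(1/110686))*(-1/451641) + 60156/(-227 - 66740) = (82171/110686)*(-1/451641) + 60156/(-66967) = -82171/49990335726 + 60156*(-1/66967) = -82171/49990335726 - 60156/66967 = -3007224138678613/3347702812563042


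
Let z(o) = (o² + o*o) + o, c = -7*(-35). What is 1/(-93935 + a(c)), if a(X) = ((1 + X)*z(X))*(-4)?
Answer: -1/118464215 ≈ -8.4414e-9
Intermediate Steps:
c = 245
z(o) = o + 2*o² (z(o) = (o² + o²) + o = 2*o² + o = o + 2*o²)
a(X) = -4*X*(1 + X)*(1 + 2*X) (a(X) = ((1 + X)*(X*(1 + 2*X)))*(-4) = (X*(1 + X)*(1 + 2*X))*(-4) = -4*X*(1 + X)*(1 + 2*X))
1/(-93935 + a(c)) = 1/(-93935 - 4*245*(1 + 245)*(1 + 2*245)) = 1/(-93935 - 4*245*246*(1 + 490)) = 1/(-93935 - 4*245*246*491) = 1/(-93935 - 118370280) = 1/(-118464215) = -1/118464215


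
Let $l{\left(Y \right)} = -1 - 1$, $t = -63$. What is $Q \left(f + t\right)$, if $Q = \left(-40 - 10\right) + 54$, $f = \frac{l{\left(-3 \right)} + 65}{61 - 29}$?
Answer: $- \frac{1953}{8} \approx -244.13$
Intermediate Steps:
$l{\left(Y \right)} = -2$
$f = \frac{63}{32}$ ($f = \frac{-2 + 65}{61 - 29} = \frac{63}{32} \approx 1.9688$)
$Q = 4$ ($Q = -50 + 54 = 4$)
$Q \left(f + t\right) = 4 \left(\frac{63}{32} - 63\right) = 4 \left(- \frac{1953}{32}\right) = - \frac{1953}{8}$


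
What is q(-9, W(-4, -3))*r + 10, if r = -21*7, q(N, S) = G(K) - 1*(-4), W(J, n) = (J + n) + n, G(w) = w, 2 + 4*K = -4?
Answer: -715/2 ≈ -357.50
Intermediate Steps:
K = -3/2 (K = -½ + (¼)*(-4) = -½ - 1 = -3/2 ≈ -1.5000)
W(J, n) = J + 2*n
q(N, S) = 5/2 (q(N, S) = -3/2 - 1*(-4) = -3/2 + 4 = 5/2)
r = -147
q(-9, W(-4, -3))*r + 10 = (5/2)*(-147) + 10 = -735/2 + 10 = -715/2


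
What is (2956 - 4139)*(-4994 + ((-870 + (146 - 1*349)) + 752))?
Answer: 6287645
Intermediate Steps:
(2956 - 4139)*(-4994 + ((-870 + (146 - 1*349)) + 752)) = -1183*(-4994 + ((-870 + (146 - 349)) + 752)) = -1183*(-4994 + ((-870 - 203) + 752)) = -1183*(-4994 + (-1073 + 752)) = -1183*(-4994 - 321) = -1183*(-5315) = 6287645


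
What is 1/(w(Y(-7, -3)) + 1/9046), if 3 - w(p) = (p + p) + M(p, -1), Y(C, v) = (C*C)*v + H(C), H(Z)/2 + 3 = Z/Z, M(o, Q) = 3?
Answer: 9046/2731893 ≈ 0.0033113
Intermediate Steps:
H(Z) = -4 (H(Z) = -6 + 2*(Z/Z) = -6 + 2*1 = -6 + 2 = -4)
Y(C, v) = -4 + v*C² (Y(C, v) = (C*C)*v - 4 = C²*v - 4 = v*C² - 4 = -4 + v*C²)
w(p) = -2*p (w(p) = 3 - ((p + p) + 3) = 3 - (2*p + 3) = 3 - (3 + 2*p) = 3 + (-3 - 2*p) = -2*p)
1/(w(Y(-7, -3)) + 1/9046) = 1/(-2*(-4 - 3*(-7)²) + 1/9046) = 1/(-2*(-4 - 3*49) + 1/9046) = 1/(-2*(-4 - 147) + 1/9046) = 1/(-2*(-151) + 1/9046) = 1/(302 + 1/9046) = 1/(2731893/9046) = 9046/2731893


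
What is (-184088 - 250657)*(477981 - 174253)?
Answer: -132044229360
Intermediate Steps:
(-184088 - 250657)*(477981 - 174253) = -434745*303728 = -132044229360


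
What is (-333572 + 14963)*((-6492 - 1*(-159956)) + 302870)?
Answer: -145392119406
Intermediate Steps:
(-333572 + 14963)*((-6492 - 1*(-159956)) + 302870) = -318609*((-6492 + 159956) + 302870) = -318609*(153464 + 302870) = -318609*456334 = -145392119406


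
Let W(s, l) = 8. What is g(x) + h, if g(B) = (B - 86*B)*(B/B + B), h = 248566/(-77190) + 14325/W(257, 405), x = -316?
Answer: -2611835604889/308760 ≈ -8.4591e+6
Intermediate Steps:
h = 551879111/308760 (h = 248566/(-77190) + 14325/8 = 248566*(-1/77190) + 14325*(⅛) = -124283/38595 + 14325/8 = 551879111/308760 ≈ 1787.4)
g(B) = -85*B*(1 + B) (g(B) = (-85*B)*(1 + B) = -85*B*(1 + B))
g(x) + h = -85*(-316)*(1 - 316) + 551879111/308760 = -85*(-316)*(-315) + 551879111/308760 = -8460900 + 551879111/308760 = -2611835604889/308760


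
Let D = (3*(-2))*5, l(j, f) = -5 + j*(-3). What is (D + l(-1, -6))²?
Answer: 1024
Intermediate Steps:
l(j, f) = -5 - 3*j
D = -30 (D = -6*5 = -30)
(D + l(-1, -6))² = (-30 + (-5 - 3*(-1)))² = (-30 + (-5 + 3))² = (-30 - 2)² = (-32)² = 1024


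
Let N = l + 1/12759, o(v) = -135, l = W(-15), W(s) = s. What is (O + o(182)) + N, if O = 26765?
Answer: 339580786/12759 ≈ 26615.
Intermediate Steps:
l = -15
N = -191384/12759 (N = -15 + 1/12759 = -191384/12759 ≈ -15.000)
(O + o(182)) + N = (26765 - 135) - 191384/12759 = 26630 - 191384/12759 = 339580786/12759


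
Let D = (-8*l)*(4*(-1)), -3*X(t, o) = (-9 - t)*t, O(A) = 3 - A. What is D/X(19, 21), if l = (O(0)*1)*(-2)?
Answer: -144/133 ≈ -1.0827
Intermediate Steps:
X(t, o) = -t*(-9 - t)/3 (X(t, o) = -(-9 - t)*t/3 = -t*(-9 - t)/3)
l = -6 (l = ((3 - 1*0)*1)*(-2) = ((3 + 0)*1)*(-2) = (3*1)*(-2) = 3*(-2) = -6)
D = -192 (D = (-8*(-6))*(4*(-1)) = 48*(-4) = -192)
D/X(19, 21) = -192*3/(19*(9 + 19)) = -192/((1/3)*19*28) = -192/532/3 = -192*3/532 = -144/133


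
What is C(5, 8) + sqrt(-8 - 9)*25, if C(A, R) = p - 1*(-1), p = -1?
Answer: 25*I*sqrt(17) ≈ 103.08*I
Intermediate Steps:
C(A, R) = 0 (C(A, R) = -1 - 1*(-1) = -1 + 1 = 0)
C(5, 8) + sqrt(-8 - 9)*25 = 0 + sqrt(-8 - 9)*25 = 0 + sqrt(-17)*25 = 0 + (I*sqrt(17))*25 = 0 + 25*I*sqrt(17) = 25*I*sqrt(17)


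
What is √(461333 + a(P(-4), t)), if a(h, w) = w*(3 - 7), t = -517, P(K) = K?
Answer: 9*√5721 ≈ 680.74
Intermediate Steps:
a(h, w) = -4*w (a(h, w) = w*(-4) = -4*w)
√(461333 + a(P(-4), t)) = √(461333 - 4*(-517)) = √(461333 + 2068) = √463401 = 9*√5721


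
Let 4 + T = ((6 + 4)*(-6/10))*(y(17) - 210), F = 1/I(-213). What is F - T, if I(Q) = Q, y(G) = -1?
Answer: -268807/213 ≈ -1262.0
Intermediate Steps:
F = -1/213 (F = 1/(-213) = -1/213 ≈ -0.0046948)
T = 1262 (T = -4 + ((6 + 4)*(-6/10))*(-1 - 210) = -4 + (10*(-6*1/10))*(-211) = -4 + (10*(-3/5))*(-211) = -4 - 6*(-211) = -4 + 1266 = 1262)
F - T = -1/213 - 1*1262 = -1/213 - 1262 = -268807/213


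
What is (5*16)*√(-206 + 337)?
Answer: 80*√131 ≈ 915.64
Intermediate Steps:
(5*16)*√(-206 + 337) = 80*√131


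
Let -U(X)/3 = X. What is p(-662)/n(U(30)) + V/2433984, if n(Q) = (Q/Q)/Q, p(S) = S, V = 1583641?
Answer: 145018350361/2433984 ≈ 59581.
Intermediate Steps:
U(X) = -3*X
n(Q) = 1/Q
p(-662)/n(U(30)) + V/2433984 = -662*(-3*30) + 1583641/2433984 = -662/(1/(-90)) + 1583641*(1/2433984) = -662/(-1/90) + 1583641/2433984 = -662*(-90) + 1583641/2433984 = 59580 + 1583641/2433984 = 145018350361/2433984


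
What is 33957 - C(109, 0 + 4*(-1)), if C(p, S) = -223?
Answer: 34180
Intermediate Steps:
33957 - C(109, 0 + 4*(-1)) = 33957 - 1*(-223) = 33957 + 223 = 34180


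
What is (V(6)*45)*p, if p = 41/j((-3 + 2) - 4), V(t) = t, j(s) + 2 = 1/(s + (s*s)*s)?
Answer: -159900/29 ≈ -5513.8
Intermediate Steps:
j(s) = -2 + 1/(s + s³) (j(s) = -2 + 1/(s + (s*s)*s) = -2 + 1/(s + s²*s) = -2 + 1/(s + s³))
p = -5330/261 (p = 41/(((1 - 2*((-3 + 2) - 4) - 2*((-3 + 2) - 4)³)/(((-3 + 2) - 4) + ((-3 + 2) - 4)³))) = 41/(((1 - 2*(-1 - 4) - 2*(-1 - 4)³)/((-1 - 4) + (-1 - 4)³))) = 41/(((1 - 2*(-5) - 2*(-5)³)/(-5 + (-5)³))) = 41/(((1 + 10 - 2*(-125))/(-5 - 125))) = 41/(((1 + 10 + 250)/(-130))) = 41/((-1/130*261)) = 41/(-261/130) = 41*(-130/261) = -5330/261 ≈ -20.421)
(V(6)*45)*p = (6*45)*(-5330/261) = 270*(-5330/261) = -159900/29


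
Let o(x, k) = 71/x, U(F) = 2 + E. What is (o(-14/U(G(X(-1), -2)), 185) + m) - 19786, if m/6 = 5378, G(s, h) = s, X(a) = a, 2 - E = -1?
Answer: 174393/14 ≈ 12457.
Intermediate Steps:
E = 3 (E = 2 - 1*(-1) = 2 + 1 = 3)
m = 32268 (m = 6*5378 = 32268)
U(F) = 5 (U(F) = 2 + 3 = 5)
(o(-14/U(G(X(-1), -2)), 185) + m) - 19786 = (71/((-14/5)) + 32268) - 19786 = (71/((-14*1/5)) + 32268) - 19786 = (71/(-14/5) + 32268) - 19786 = (71*(-5/14) + 32268) - 19786 = (-355/14 + 32268) - 19786 = 451397/14 - 19786 = 174393/14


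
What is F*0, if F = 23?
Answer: 0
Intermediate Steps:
F*0 = 23*0 = 0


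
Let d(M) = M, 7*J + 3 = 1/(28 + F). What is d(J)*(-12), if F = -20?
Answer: 69/14 ≈ 4.9286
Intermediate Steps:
J = -23/56 (J = -3/7 + 1/(7*(28 - 20)) = -3/7 + (⅐)/8 = -3/7 + (⅐)*(⅛) = -3/7 + 1/56 = -23/56 ≈ -0.41071)
d(J)*(-12) = -23/56*(-12) = 69/14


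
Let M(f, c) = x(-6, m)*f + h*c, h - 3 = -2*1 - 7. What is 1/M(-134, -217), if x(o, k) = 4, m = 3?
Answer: 1/766 ≈ 0.0013055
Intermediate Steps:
h = -6 (h = 3 + (-2*1 - 7) = 3 + (-2 - 7) = 3 - 9 = -6)
M(f, c) = -6*c + 4*f (M(f, c) = 4*f - 6*c = -6*c + 4*f)
1/M(-134, -217) = 1/(-6*(-217) + 4*(-134)) = 1/(1302 - 536) = 1/766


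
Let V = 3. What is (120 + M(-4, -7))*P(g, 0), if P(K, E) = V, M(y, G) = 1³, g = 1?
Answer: 363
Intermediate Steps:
M(y, G) = 1
P(K, E) = 3
(120 + M(-4, -7))*P(g, 0) = (120 + 1)*3 = 121*3 = 363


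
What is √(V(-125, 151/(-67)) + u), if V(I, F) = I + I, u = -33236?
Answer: I*√33486 ≈ 182.99*I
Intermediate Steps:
V(I, F) = 2*I
√(V(-125, 151/(-67)) + u) = √(2*(-125) - 33236) = √(-250 - 33236) = √(-33486) = I*√33486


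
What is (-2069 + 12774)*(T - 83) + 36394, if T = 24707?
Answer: 263636314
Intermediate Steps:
(-2069 + 12774)*(T - 83) + 36394 = (-2069 + 12774)*(24707 - 83) + 36394 = 10705*24624 + 36394 = 263599920 + 36394 = 263636314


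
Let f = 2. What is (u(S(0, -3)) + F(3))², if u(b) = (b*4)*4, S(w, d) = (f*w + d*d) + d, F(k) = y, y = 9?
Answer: 11025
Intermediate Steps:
F(k) = 9
S(w, d) = d + d² + 2*w (S(w, d) = (2*w + d*d) + d = (2*w + d²) + d = (d² + 2*w) + d = d + d² + 2*w)
u(b) = 16*b (u(b) = (4*b)*4 = 16*b)
(u(S(0, -3)) + F(3))² = (16*(-3 + (-3)² + 2*0) + 9)² = (16*(-3 + 9 + 0) + 9)² = (16*6 + 9)² = (96 + 9)² = 105² = 11025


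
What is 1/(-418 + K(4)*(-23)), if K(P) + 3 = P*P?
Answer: -1/717 ≈ -0.0013947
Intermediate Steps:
K(P) = -3 + P² (K(P) = -3 + P*P = -3 + P²)
1/(-418 + K(4)*(-23)) = 1/(-418 + (-3 + 4²)*(-23)) = 1/(-418 + (-3 + 16)*(-23)) = 1/(-418 + 13*(-23)) = 1/(-418 - 299) = 1/(-717) = -1/717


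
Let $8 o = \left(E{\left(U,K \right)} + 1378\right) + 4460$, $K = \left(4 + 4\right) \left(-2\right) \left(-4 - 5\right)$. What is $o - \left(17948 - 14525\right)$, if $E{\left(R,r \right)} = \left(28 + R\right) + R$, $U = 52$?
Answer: $- \frac{10707}{4} \approx -2676.8$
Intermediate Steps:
$K = 144$ ($K = 8 \left(-2\right) \left(-9\right) = \left(-16\right) \left(-9\right) = 144$)
$E{\left(R,r \right)} = 28 + 2 R$
$o = \frac{2985}{4}$ ($o = \frac{\left(\left(28 + 2 \cdot 52\right) + 1378\right) + 4460}{8} = \frac{\left(\left(28 + 104\right) + 1378\right) + 4460}{8} = \frac{\left(132 + 1378\right) + 4460}{8} = \frac{1510 + 4460}{8} = \frac{1}{8} \cdot 5970 = \frac{2985}{4} \approx 746.25$)
$o - \left(17948 - 14525\right) = \frac{2985}{4} - \left(17948 - 14525\right) = \frac{2985}{4} - 3423 = - \frac{10707}{4}$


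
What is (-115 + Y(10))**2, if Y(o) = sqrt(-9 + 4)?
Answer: (115 - I*sqrt(5))**2 ≈ 13220.0 - 514.3*I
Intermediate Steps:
Y(o) = I*sqrt(5) (Y(o) = sqrt(-5) = I*sqrt(5))
(-115 + Y(10))**2 = (-115 + I*sqrt(5))**2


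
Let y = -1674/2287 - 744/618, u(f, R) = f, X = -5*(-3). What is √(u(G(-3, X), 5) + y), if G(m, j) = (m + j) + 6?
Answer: 2*√222845888342/235561 ≈ 4.0080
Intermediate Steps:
X = 15
G(m, j) = 6 + j + m (G(m, j) = (j + m) + 6 = 6 + j + m)
y = -456010/235561 (y = -1674*1/2287 - 744*1/618 = -1674/2287 - 124/103 = -456010/235561 ≈ -1.9358)
√(u(G(-3, X), 5) + y) = √((6 + 15 - 3) - 456010/235561) = √(18 - 456010/235561) = √(3784088/235561) = 2*√222845888342/235561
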